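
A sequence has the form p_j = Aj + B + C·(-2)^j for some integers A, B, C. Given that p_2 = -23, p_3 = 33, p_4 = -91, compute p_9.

2529

The three given values yield: 2A + B + 4C = -23; 3A + B - 8C = 33; 4A + B + 16C = -91.
Subtracting the first from the second: A - 12C = 56.
Subtracting the second from the third: A + 24C = -124.
Solving: C = -5, A = -4, then B = 5.
So p_j = -4·j + 5 + (-5)·(-2)^j; at j=9 this is 2529.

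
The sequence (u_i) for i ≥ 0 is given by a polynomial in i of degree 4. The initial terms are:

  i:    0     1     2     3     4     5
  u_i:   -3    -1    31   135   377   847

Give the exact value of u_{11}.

16519

1st diffs: 2, 32, 104, 242, 470.
2nd diffs: 30, 72, 138, 228.
3rd diffs: 42, 66, 90.
4th diffs: 24, 24 (constant).
So u_i = i^4 + i^3 + 5i^2 - 5i - 3.
Evaluating at i = 11 gives u_{11} = 16519.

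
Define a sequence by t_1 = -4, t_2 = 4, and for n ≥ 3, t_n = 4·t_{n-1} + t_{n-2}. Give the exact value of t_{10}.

300100

Step forward from the initial values:
t_3 = 12  t_4 = 52  t_5 = 220  t_6 = 932  t_7 = 3948  t_8 = 16724  t_9 = 70844  t_{10} = 300100.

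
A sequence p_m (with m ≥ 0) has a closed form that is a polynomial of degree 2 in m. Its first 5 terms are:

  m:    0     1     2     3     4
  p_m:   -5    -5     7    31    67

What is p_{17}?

1st diffs: 0, 12, 24, 36.
2nd diffs: 12, 12, 12 (constant).
Newton forward-difference form: p_m = -5 + 12·C(m,2).
At m = 17: m = 17, so p_{17} = -5 + 1632 = 1627.

1627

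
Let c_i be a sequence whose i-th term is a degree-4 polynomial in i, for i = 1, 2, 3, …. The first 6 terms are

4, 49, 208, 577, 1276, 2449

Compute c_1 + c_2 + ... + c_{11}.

64097

1st diffs: 45, 159, 369, 699, 1173.
2nd diffs: 114, 210, 330, 474.
3rd diffs: 96, 120, 144.
4th diffs: 24, 24 (constant).
Newton forward-difference form: c_i = 4 + 45·C(i-1,1) + 114·C(i-1,2) + 96·C(i-1,3) + 24·C(i-1,4).
Continuing: …, 4264, 6913, 10612, 15601, …, c_{11} = 22144.
Summing i = 1..11 (11 terms) gives 64097.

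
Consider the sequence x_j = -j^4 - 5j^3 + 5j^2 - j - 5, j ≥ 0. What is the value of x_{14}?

-51175

x_{14} = -1·14^4 - 5·14^3 + 5·14^2 - 1·14 - 5 = -51175.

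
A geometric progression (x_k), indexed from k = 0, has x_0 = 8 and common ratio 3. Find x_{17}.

x_k = 8·3^(k-0).
x_{17} = 8·3^17 = 1033121304.

1033121304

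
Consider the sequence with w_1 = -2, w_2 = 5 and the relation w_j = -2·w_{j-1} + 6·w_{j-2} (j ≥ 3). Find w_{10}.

Compute successive terms:
w_3 = -22;  w_4 = 74;  w_5 = -280;  w_6 = 1004;  w_7 = -3688;  w_8 = 13400;  w_9 = -48928;  w_{10} = 178256.

178256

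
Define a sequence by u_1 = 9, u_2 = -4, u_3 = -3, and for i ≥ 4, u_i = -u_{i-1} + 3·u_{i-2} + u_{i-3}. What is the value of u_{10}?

Iterate the recurrence:
u_4 = 0  u_5 = -13  u_6 = 10  u_7 = -49  u_8 = 66  u_9 = -203  u_{10} = 352.

352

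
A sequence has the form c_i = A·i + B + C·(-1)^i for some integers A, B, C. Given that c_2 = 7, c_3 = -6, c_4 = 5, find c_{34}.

-25

At i = 2, 3, 4: 2A + B + C = 7; 3A + B - C = -6; 4A + B + C = 5.
Subtracting the first from the second: A - 2C = -13.
Subtracting the second from the third: A + 2C = 11.
Solving: C = 6, A = -1, then B = 3.
Hence c_{34} = -1·34 + 3 + 6·1 = -25.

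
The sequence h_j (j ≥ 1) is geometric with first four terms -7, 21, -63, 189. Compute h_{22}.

Common ratio r = -3.
h_j = (-7)·(-3)^(j-1).
h_{22} = (-7)·(-3)^21 = 73222472421.

73222472421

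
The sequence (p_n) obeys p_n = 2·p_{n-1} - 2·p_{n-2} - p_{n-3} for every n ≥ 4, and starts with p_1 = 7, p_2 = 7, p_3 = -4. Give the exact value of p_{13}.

-3577

Iterate the recurrence:
p_4 = -29  p_5 = -57  p_6 = -52  p_7 = 39  p_8 = 239  p_9 = 452  p_{10} = 387  p_{11} = -369  p_{12} = -1964  p_{13} = -3577.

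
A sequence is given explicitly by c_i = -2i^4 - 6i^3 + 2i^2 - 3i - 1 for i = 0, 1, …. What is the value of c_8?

-11161

c_8 = -2·8^4 - 6·8^3 + 2·8^2 - 3·8 - 1 = -11161.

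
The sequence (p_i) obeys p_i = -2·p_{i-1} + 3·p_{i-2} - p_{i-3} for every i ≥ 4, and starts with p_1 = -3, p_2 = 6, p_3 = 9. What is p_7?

Applying the relation repeatedly:
p_4 = 3, p_5 = 15, p_6 = -30, p_7 = 102.

102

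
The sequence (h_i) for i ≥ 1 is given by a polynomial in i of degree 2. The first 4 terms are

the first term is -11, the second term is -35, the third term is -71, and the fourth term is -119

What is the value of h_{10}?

-659

1st diffs: -24, -36, -48.
2nd diffs: -12, -12 (constant).
Newton forward-difference form: h_i = -11 + (-24)·C(i-1,1) + (-12)·C(i-1,2).
At i = 10: i-1 = 9, so h_{10} = -11 - 216 - 432 = -659.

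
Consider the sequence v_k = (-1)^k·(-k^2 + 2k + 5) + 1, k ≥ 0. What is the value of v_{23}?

(-1)^23 = -1; -k^2 + 2k + 5 at k=23 is -478; so v_{23} = 479.

479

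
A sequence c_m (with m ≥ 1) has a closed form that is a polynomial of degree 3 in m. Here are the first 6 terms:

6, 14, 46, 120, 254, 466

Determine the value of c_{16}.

10836

1st diffs: 8, 32, 74, 134, 212.
2nd diffs: 24, 42, 60, 78.
3rd diffs: 18, 18, 18 (constant).
Newton forward-difference form: c_m = 6 + 8·C(m-1,1) + 24·C(m-1,2) + 18·C(m-1,3).
At m = 16: m-1 = 15, so c_{16} = 6 + 120 + 2520 + 8190 = 10836.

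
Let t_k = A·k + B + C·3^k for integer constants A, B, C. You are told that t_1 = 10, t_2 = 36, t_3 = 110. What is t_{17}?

516560682

Plug in k = 1, 2, 3: A + B + 3C = 10; 2A + B + 9C = 36; 3A + B + 27C = 110.
Subtracting the first from the second: A + 6C = 26.
Subtracting the second from the third: A + 18C = 74.
Solving: C = 4, A = 2, then B = -4.
Therefore t_{17} = 34 + (-4) + 4·129140163 = 516560682.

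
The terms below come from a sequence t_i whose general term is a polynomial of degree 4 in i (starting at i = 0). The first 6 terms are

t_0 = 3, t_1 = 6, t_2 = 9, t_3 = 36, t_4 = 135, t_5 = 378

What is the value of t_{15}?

43728

1st diffs: 3, 3, 27, 99, 243.
2nd diffs: 0, 24, 72, 144.
3rd diffs: 24, 48, 72.
4th diffs: 24, 24 (constant).
Newton forward-difference form: t_i = 3 + 3·C(i,1) + 24·C(i,3) + 24·C(i,4).
At i = 15: i = 15, so t_{15} = 3 + 45 + 10920 + 32760 = 43728.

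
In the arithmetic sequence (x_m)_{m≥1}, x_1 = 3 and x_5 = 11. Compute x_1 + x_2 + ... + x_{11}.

Common difference d = (11 - 3) / (5 - 1) = 2.
x_m = 3 + (m - 1)·2.
x_{11} = 23; S = 11·(3 + 23)/2 = 143.

143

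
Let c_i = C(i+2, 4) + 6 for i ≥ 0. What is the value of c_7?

132

C(9, 4) = 126, so c_7 = 132.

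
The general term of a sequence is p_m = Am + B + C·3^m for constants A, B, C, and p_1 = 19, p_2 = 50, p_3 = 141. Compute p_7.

10945

Plug in m = 1, 2, 3: A + B + 3C = 19; 2A + B + 9C = 50; 3A + B + 27C = 141.
Subtracting the first from the second: A + 6C = 31.
Subtracting the second from the third: A + 18C = 91.
Solving: C = 5, A = 1, then B = 3.
So p_m = 1·m + 3 + 5·3^m; at m=7 this is 10945.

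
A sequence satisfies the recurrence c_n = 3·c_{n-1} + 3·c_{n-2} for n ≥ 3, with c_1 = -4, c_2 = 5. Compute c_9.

17091

Step forward from the initial values:
c_3 = 3; c_4 = 24; c_5 = 81; c_6 = 315; c_7 = 1188; c_8 = 4509; c_9 = 17091.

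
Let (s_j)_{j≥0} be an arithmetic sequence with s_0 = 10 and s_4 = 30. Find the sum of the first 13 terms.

Common difference d = (30 - 10) / (4 - 0) = 5.
s_j = 10 + (j - 0)·5.
s_{12} = 70; S = 13·(10 + 70)/2 = 520.

520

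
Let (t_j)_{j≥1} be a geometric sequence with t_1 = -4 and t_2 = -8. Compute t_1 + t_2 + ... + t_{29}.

Common ratio r = 2.
t_j = (-4)·2^(j-1).
S = (-4)·(2^29 - 1)/(2 - 1) = (-4)·(536870912 - 1)/(1) = -2147483644.

-2147483644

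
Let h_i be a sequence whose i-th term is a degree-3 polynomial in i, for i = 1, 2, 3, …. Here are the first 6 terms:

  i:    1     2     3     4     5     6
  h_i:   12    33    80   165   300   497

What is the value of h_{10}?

1st diffs: 21, 47, 85, 135, 197.
2nd diffs: 26, 38, 50, 62.
3rd diffs: 12, 12, 12 (constant).
Newton forward-difference form: h_i = 12 + 21·C(i-1,1) + 26·C(i-1,2) + 12·C(i-1,3).
At i = 10: i-1 = 9, so h_{10} = 12 + 189 + 936 + 1008 = 2145.

2145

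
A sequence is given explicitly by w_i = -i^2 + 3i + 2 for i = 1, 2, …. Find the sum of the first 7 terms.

Over i = 1..7: Σi = 28, Σi² = 140.
Total = (-1)·140 + (3)·28 + (2)·7 = -42.

-42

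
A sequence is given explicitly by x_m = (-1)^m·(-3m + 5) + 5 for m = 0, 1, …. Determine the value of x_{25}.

75

(-1)^25 = -1; -3m + 5 at m=25 is -70; so x_{25} = 75.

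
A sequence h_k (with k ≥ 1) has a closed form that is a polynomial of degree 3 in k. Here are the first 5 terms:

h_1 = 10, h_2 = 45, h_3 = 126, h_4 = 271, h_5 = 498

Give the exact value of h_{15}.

11238

1st diffs: 35, 81, 145, 227.
2nd diffs: 46, 64, 82.
3rd diffs: 18, 18 (constant).
Newton forward-difference form: h_k = 10 + 35·C(k-1,1) + 46·C(k-1,2) + 18·C(k-1,3).
At k = 15: k-1 = 14, so h_{15} = 10 + 490 + 4186 + 6552 = 11238.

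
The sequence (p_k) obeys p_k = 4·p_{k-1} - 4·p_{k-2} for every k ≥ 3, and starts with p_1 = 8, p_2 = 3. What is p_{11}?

Step forward from the initial values:
p_3 = -20, p_4 = -92, p_5 = -288, p_6 = -784, p_7 = -1984, p_8 = -4800, p_9 = -11264, p_{10} = -25856, p_{11} = -58368.
(Characteristic roots are 2 and 2.)

-58368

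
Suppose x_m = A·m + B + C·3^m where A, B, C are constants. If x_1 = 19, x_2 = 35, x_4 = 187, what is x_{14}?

9566003

At m = 1, 2, 4: A + B + 3C = 19; 2A + B + 9C = 35; 4A + B + 81C = 187.
Subtracting the first from the second: A + 6C = 16.
Subtracting the second from the third: 2A + 72C = 152.
Solving: C = 2, A = 4, then B = 9.
So x_m = 4·m + 9 + 2·3^m; at m=14 this is 9566003.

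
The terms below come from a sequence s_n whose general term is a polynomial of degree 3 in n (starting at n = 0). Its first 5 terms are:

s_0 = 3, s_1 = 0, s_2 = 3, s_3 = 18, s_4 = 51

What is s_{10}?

1st diffs: -3, 3, 15, 33.
2nd diffs: 6, 12, 18.
3rd diffs: 6, 6 (constant).
Newton forward-difference form: s_n = 3 + (-3)·C(n,1) + 6·C(n,2) + 6·C(n,3).
At n = 10: n = 10, so s_{10} = 3 - 30 + 270 + 720 = 963.

963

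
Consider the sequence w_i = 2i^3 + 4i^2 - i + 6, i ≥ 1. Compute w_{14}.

6264

w_{14} = 2·14^3 + 4·14^2 - 1·14 + 6 = 6264.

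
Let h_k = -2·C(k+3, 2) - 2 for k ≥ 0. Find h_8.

-112

C(11, 2) = 55, so h_8 = -112.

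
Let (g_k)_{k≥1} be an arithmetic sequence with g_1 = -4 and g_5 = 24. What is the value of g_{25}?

164

Common difference d = (24 - (-4)) / (5 - 1) = 7.
g_k = -4 + (k - 1)·7.
g_{25} = -4 + 24·7 = 164.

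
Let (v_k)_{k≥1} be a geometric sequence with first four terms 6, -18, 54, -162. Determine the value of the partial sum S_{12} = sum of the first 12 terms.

-797160

Common ratio r = -3.
v_k = 6·(-3)^(k-1).
S = 6·((-3)^12 - 1)/(-3 - 1) = 6·(531441 - 1)/(-4) = -797160.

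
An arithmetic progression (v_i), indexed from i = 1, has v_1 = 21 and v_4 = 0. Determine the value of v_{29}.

-175

Common difference d = (0 - 21) / (4 - 1) = -7.
v_i = 21 + (i - 1)·(-7).
v_{29} = 21 + 28·(-7) = -175.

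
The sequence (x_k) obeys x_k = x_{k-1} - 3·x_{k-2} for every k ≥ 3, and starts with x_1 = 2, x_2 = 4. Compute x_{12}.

826

Compute successive terms:
x_3 = -2, x_4 = -14, x_5 = -8, x_6 = 34, x_7 = 58, x_8 = -44, x_9 = -218, x_{10} = -86, x_{11} = 568, x_{12} = 826.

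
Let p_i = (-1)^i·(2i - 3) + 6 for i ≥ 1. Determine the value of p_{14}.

31

(-1)^14 = 1; 2i - 3 at i=14 is 25; so p_{14} = 31.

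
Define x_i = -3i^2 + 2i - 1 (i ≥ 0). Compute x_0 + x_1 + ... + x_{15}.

-3496

Over i = 0..15: Σi = 120, Σi² = 1240.
Total = (-3)·1240 + (2)·120 + (-1)·16 = -3496.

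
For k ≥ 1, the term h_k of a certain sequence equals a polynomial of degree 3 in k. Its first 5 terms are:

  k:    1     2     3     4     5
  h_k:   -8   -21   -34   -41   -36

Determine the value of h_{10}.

379

1st diffs: -13, -13, -7, 5.
2nd diffs: 0, 6, 12.
3rd diffs: 6, 6 (constant).
Newton forward-difference form: h_k = -8 + (-13)·C(k-1,1) + 6·C(k-1,3).
At k = 10: k-1 = 9, so h_{10} = -8 - 117 + 504 = 379.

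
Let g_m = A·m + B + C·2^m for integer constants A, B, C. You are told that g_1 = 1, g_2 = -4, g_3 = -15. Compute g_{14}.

-49132

Plug in m = 1, 2, 3: A + B + 2C = 1; 2A + B + 4C = -4; 3A + B + 8C = -15.
Subtracting the first from the second: A + 2C = -5.
Subtracting the second from the third: A + 4C = -11.
Solving: C = -3, A = 1, then B = 6.
So g_m = 1·m + 6 + (-3)·2^m; at m=14 this is -49132.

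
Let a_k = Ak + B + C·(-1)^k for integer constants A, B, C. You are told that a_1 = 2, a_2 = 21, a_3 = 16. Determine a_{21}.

142

Write the equations: A + B - C = 2; 2A + B + C = 21; 3A + B - C = 16.
Subtracting the first from the second: A + 2C = 19.
Subtracting the second from the third: A - 2C = -5.
Solving: C = 6, A = 7, then B = 1.
So a_k = 7·k + 1 + 6·(-1)^k; at k=21 this is 142.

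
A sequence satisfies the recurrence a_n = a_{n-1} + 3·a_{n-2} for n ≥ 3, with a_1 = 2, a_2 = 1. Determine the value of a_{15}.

117943

Applying the relation repeatedly:
a_3 = 7;  a_4 = 10;  a_5 = 31;  …;  a_{12} = 9637;  a_{13} = 22258;  a_{14} = 51169;  a_{15} = 117943.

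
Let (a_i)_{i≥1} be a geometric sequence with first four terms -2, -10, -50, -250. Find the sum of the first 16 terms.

-76293945312

Common ratio r = 5.
a_i = (-2)·5^(i-1).
S = (-2)·(5^16 - 1)/(5 - 1) = (-2)·(152587890625 - 1)/(4) = -76293945312.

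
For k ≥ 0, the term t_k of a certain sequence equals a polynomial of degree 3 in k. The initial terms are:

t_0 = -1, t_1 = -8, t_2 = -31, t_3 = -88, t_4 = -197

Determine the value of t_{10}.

-2951

1st diffs: -7, -23, -57, -109.
2nd diffs: -16, -34, -52.
3rd diffs: -18, -18 (constant).
So t_k = -3k^3 + k^2 - 5k - 1.
Evaluating at k = 10 gives t_{10} = -2951.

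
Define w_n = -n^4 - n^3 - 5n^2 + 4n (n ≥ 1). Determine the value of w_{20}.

-169920

w_{20} = -1·20^4 - 1·20^3 - 5·20^2 + 4·20 = -169920.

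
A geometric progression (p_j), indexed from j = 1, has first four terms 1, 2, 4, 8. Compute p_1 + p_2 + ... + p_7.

Common ratio r = 2.
p_j = 1·2^(j-1).
S = 1·(2^7 - 1)/(2 - 1) = 1·(128 - 1)/(1) = 127.

127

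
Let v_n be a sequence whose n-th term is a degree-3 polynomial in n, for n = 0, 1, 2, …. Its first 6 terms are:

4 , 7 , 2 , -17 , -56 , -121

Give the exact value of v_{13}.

-2297

1st diffs: 3, -5, -19, -39, -65.
2nd diffs: -8, -14, -20, -26.
3rd diffs: -6, -6, -6 (constant).
Newton forward-difference form: v_n = 4 + 3·C(n,1) + (-8)·C(n,2) + (-6)·C(n,3).
At n = 13: n = 13, so v_{13} = 4 + 39 - 624 - 1716 = -2297.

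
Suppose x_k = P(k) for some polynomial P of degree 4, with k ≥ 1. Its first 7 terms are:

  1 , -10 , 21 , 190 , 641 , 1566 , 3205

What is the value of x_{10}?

1st diffs: -11, 31, 169, 451, 925, 1639.
2nd diffs: 42, 138, 282, 474, 714.
3rd diffs: 96, 144, 192, 240.
4th diffs: 48, 48, 48 (constant).
So x_k = 2k^4 - 4k^3 - 5k^2 + 2k + 6.
Evaluating at k = 10 gives x_{10} = 15526.

15526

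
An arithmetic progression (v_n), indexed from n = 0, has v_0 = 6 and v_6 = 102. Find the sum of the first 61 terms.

29646

Common difference d = (102 - 6) / (6 - 0) = 16.
v_n = 6 + (n - 0)·16.
v_{60} = 966; S = 61·(6 + 966)/2 = 29646.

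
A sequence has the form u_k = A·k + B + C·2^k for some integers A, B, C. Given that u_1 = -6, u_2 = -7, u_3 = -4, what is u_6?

93

At k = 1, 2, 3: A + B + 2C = -6; 2A + B + 4C = -7; 3A + B + 8C = -4.
Subtracting the first from the second: A + 2C = -1.
Subtracting the second from the third: A + 4C = 3.
Solving: C = 2, A = -5, then B = -5.
So u_k = -5·k + (-5) + 2·2^k; at k=6 this is 93.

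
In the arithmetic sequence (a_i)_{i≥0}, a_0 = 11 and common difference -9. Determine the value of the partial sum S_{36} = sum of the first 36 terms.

a_i = 11 + (i - 0)·(-9).
a_{35} = -304; S = 36·(11 + (-304))/2 = -5274.

-5274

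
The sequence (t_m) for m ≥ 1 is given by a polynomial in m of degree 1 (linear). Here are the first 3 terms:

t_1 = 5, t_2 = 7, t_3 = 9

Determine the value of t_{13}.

29

1st diffs: 2, 2 (constant).
So t_m = 2m + 3.
Evaluating at m = 13 gives t_{13} = 29.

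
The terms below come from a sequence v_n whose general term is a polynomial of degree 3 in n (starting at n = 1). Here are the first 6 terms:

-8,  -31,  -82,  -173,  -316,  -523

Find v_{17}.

1st diffs: -23, -51, -91, -143, -207.
2nd diffs: -28, -40, -52, -64.
3rd diffs: -12, -12, -12 (constant).
So v_n = -2n^3 - 2n^2 - 3n - 1.
Evaluating at n = 17 gives v_{17} = -10456.

-10456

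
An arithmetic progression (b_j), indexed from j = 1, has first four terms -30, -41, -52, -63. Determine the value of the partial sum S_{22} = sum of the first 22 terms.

Common difference d = -11.
b_j = -30 + (j - 1)·(-11).
b_{22} = -261; S = 22·(-30 + (-261))/2 = -3201.

-3201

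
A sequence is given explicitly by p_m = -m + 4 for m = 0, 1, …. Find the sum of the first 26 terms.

-221

Over m = 0..25: Σm = 325.
Total = (-1)·325 + (4)·26 = -221.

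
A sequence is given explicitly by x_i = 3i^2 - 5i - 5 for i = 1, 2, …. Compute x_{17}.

777

x_{17} = 3·17^2 - 5·17 - 5 = 777.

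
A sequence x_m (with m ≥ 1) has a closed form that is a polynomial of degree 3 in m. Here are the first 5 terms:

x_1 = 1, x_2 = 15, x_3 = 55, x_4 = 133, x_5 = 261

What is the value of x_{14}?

5643

1st diffs: 14, 40, 78, 128.
2nd diffs: 26, 38, 50.
3rd diffs: 12, 12 (constant).
So x_m = 2m^3 + m^2 - 3m + 1.
Evaluating at m = 14 gives x_{14} = 5643.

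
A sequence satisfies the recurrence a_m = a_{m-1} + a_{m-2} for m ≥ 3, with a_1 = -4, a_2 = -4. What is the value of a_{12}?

Compute successive terms:
a_3 = -8;  a_4 = -12;  a_5 = -20;  a_6 = -32;  a_7 = -52;  a_8 = -84;  a_9 = -136;  a_{10} = -220;  a_{11} = -356;  a_{12} = -576.

-576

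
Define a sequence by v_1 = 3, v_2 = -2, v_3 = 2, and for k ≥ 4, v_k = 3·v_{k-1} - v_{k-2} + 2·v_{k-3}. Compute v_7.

Compute successive terms:
v_4 = 14  v_5 = 36  v_6 = 98  v_7 = 286.

286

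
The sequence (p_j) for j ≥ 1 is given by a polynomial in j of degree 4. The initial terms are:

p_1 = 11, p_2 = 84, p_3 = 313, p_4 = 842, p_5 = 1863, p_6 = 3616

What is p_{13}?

66623

1st diffs: 73, 229, 529, 1021, 1753.
2nd diffs: 156, 300, 492, 732.
3rd diffs: 144, 192, 240.
4th diffs: 48, 48 (constant).
Newton forward-difference form: p_j = 11 + 73·C(j-1,1) + 156·C(j-1,2) + 144·C(j-1,3) + 48·C(j-1,4).
At j = 13: j-1 = 12, so p_{13} = 11 + 876 + 10296 + 31680 + 23760 = 66623.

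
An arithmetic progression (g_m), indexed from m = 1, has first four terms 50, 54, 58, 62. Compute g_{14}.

Common difference d = 4.
g_m = 50 + (m - 1)·4.
g_{14} = 50 + 13·4 = 102.

102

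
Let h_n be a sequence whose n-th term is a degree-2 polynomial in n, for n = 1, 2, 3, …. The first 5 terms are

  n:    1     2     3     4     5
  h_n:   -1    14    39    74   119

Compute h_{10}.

494

1st diffs: 15, 25, 35, 45.
2nd diffs: 10, 10, 10 (constant).
Newton forward-difference form: h_n = -1 + 15·C(n-1,1) + 10·C(n-1,2).
At n = 10: n-1 = 9, so h_{10} = -1 + 135 + 360 = 494.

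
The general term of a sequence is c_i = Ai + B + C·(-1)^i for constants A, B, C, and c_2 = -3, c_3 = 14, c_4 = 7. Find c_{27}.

134

Plug in i = 2, 3, 4: 2A + B + C = -3; 3A + B - C = 14; 4A + B + C = 7.
Subtracting the first from the second: A - 2C = 17.
Subtracting the second from the third: A + 2C = -7.
Solving: C = -6, A = 5, then B = -7.
Hence c_{27} = 5·27 + (-7) + (-6)·(-1) = 134.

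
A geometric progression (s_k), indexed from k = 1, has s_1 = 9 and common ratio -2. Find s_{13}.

36864

s_k = 9·(-2)^(k-1).
s_{13} = 9·(-2)^12 = 36864.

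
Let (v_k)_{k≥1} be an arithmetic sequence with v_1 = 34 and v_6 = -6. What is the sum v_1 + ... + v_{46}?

-6716

Common difference d = (-6 - 34) / (6 - 1) = -8.
v_k = 34 + (k - 1)·(-8).
v_{46} = -326; S = 46·(34 + (-326))/2 = -6716.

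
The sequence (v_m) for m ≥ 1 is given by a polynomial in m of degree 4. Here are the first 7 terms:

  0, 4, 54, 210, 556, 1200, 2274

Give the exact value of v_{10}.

9756

1st diffs: 4, 50, 156, 346, 644, 1074.
2nd diffs: 46, 106, 190, 298, 430.
3rd diffs: 60, 84, 108, 132.
4th diffs: 24, 24, 24 (constant).
Newton forward-difference form: v_m = 4·C(m-1,1) + 46·C(m-1,2) + 60·C(m-1,3) + 24·C(m-1,4).
At m = 10: m-1 = 9, so v_{10} = 36 + 1656 + 5040 + 3024 = 9756.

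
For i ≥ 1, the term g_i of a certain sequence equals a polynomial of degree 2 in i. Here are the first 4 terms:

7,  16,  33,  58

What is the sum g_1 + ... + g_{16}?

1st diffs: 9, 17, 25.
2nd diffs: 8, 8 (constant).
Newton forward-difference form: g_i = 7 + 9·C(i-1,1) + 8·C(i-1,2).
Continuing: …, 91, 132, 181, 238, …, g_{16} = 982.
Summing i = 1..16 (16 terms) gives 5672.

5672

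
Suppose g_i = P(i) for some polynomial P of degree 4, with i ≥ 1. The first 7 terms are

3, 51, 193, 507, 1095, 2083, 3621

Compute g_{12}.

26491

1st diffs: 48, 142, 314, 588, 988, 1538.
2nd diffs: 94, 172, 274, 400, 550.
3rd diffs: 78, 102, 126, 150.
4th diffs: 24, 24, 24 (constant).
Newton forward-difference form: g_i = 3 + 48·C(i-1,1) + 94·C(i-1,2) + 78·C(i-1,3) + 24·C(i-1,4).
At i = 12: i-1 = 11, so g_{12} = 3 + 528 + 5170 + 12870 + 7920 = 26491.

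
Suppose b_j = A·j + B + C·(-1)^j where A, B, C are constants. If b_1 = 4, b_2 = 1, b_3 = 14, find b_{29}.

144

Write the equations: A + B - C = 4; 2A + B + C = 1; 3A + B - C = 14.
Subtracting the first from the second: A + 2C = -3.
Subtracting the second from the third: A - 2C = 13.
Solving: C = -4, A = 5, then B = -5.
So b_j = 5·j + (-5) + (-4)·(-1)^j; at j=29 this is 144.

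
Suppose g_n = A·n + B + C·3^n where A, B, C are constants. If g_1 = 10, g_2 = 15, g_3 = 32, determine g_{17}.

129140154

The three given values yield: A + B + 3C = 10; 2A + B + 9C = 15; 3A + B + 27C = 32.
Subtracting the first from the second: A + 6C = 5.
Subtracting the second from the third: A + 18C = 17.
Solving: C = 1, A = -1, then B = 8.
So g_n = -1·n + 8 + 1·3^n; at n=17 this is 129140154.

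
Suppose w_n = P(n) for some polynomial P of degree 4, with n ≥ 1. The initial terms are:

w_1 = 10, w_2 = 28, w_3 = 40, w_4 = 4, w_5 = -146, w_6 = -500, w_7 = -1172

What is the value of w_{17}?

1st diffs: 18, 12, -36, -150, -354, -672.
2nd diffs: -6, -48, -114, -204, -318.
3rd diffs: -42, -66, -90, -114.
4th diffs: -24, -24, -24 (constant).
Newton forward-difference form: w_n = 10 + 18·C(n-1,1) + (-6)·C(n-1,2) + (-42)·C(n-1,3) + (-24)·C(n-1,4).
At n = 17: n-1 = 16, so w_{17} = 10 + 288 - 720 - 23520 - 43680 = -67622.

-67622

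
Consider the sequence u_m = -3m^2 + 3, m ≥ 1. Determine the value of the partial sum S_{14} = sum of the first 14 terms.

-3003

Over m = 1..14: Σm = 105, Σm² = 1015.
Total = (-3)·1015 + (3)·14 = -3003.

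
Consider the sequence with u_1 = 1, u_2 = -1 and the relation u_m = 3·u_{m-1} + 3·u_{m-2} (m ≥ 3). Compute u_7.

u_3 = 0  u_4 = -3  u_5 = -9  u_6 = -36  u_7 = -135.

-135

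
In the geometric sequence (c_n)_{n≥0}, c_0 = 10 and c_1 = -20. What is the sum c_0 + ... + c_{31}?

-14316557650

Common ratio r = -2.
c_n = 10·(-2)^(n-0).
S = 10·((-2)^32 - 1)/(-2 - 1) = 10·(4294967296 - 1)/(-3) = -14316557650.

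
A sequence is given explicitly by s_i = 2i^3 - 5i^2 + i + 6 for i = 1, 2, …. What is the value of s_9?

1068

s_9 = 2·9^3 - 5·9^2 + 1·9 + 6 = 1068.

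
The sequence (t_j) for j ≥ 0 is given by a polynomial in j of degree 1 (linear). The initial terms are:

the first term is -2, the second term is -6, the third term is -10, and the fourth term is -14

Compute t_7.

-30

1st diffs: -4, -4, -4 (constant).
So t_j = -4j - 2.
Evaluating at j = 7 gives t_7 = -30.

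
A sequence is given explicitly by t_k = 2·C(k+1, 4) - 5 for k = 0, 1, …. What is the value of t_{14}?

C(15, 4) = 1365, so t_{14} = 2725.

2725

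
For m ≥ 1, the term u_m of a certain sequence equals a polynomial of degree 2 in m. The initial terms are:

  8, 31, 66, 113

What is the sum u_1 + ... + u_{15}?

7995

1st diffs: 23, 35, 47.
2nd diffs: 12, 12 (constant).
Newton forward-difference form: u_m = 8 + 23·C(m-1,1) + 12·C(m-1,2).
Continuing: …, 172, 243, 326, 421, …, u_{15} = 1422.
Summing m = 1..15 (15 terms) gives 7995.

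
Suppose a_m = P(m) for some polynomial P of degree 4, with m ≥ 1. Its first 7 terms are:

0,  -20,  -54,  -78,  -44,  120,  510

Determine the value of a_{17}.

55120

1st diffs: -20, -34, -24, 34, 164, 390.
2nd diffs: -14, 10, 58, 130, 226.
3rd diffs: 24, 48, 72, 96.
4th diffs: 24, 24, 24 (constant).
So a_m = m^4 - 6m^3 + 4m^2 - 5m + 6.
Evaluating at m = 17 gives a_{17} = 55120.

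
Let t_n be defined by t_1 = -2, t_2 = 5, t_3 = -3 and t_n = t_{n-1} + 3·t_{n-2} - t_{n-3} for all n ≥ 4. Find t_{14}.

13577

Iterate the recurrence:
t_4 = 14; t_5 = 0; t_6 = 45; …; t_{11} = 1157; t_{12} = 2986; t_{13} = 5776; t_{14} = 13577.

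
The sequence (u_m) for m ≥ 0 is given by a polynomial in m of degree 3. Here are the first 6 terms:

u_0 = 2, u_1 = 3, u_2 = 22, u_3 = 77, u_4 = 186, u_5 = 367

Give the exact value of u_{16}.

1st diffs: 1, 19, 55, 109, 181.
2nd diffs: 18, 36, 54, 72.
3rd diffs: 18, 18, 18 (constant).
Newton forward-difference form: u_m = 2 + 1·C(m,1) + 18·C(m,2) + 18·C(m,3).
At m = 16: m = 16, so u_{16} = 2 + 16 + 2160 + 10080 = 12258.

12258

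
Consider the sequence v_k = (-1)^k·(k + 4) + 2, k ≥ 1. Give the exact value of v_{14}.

(-1)^14 = 1; k + 4 at k=14 is 18; so v_{14} = 20.

20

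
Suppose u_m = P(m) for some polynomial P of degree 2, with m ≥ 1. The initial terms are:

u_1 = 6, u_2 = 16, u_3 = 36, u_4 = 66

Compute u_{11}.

1st diffs: 10, 20, 30.
2nd diffs: 10, 10 (constant).
Newton forward-difference form: u_m = 6 + 10·C(m-1,1) + 10·C(m-1,2).
At m = 11: m-1 = 10, so u_{11} = 6 + 100 + 450 = 556.

556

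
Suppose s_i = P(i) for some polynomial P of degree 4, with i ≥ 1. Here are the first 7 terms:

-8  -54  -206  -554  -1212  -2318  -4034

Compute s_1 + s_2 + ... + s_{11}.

1st diffs: -46, -152, -348, -658, -1106, -1716.
2nd diffs: -106, -196, -310, -448, -610.
3rd diffs: -90, -114, -138, -162.
4th diffs: -24, -24, -24 (constant).
So s_i = -i^4 - 5i^3 + 2i^2 - 2i - 2.
Continuing: -6546, -10064, -14822, -21078.
Summing i = 1..11 (11 terms) gives -60896.

-60896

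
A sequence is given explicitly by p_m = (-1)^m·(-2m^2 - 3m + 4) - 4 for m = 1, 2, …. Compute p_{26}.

(-1)^26 = 1; -2m^2 - 3m + 4 at m=26 is -1426; so p_{26} = -1430.

-1430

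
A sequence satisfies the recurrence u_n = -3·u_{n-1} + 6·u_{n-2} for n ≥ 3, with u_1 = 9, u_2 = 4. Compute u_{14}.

Iterate the recurrence:
u_3 = 42;  u_4 = -102;  u_5 = 558;  …;  u_{11} = 3711582;  u_{12} = -16227054;  u_{13} = 70950654;  u_{14} = -310214286.

-310214286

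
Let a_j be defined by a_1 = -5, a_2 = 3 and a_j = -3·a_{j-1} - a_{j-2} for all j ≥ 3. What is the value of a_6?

Compute successive terms:
a_3 = -4; a_4 = 9; a_5 = -23; a_6 = 60.

60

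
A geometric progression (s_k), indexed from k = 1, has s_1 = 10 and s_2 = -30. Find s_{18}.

-1291401630

Common ratio r = -3.
s_k = 10·(-3)^(k-1).
s_{18} = 10·(-3)^17 = -1291401630.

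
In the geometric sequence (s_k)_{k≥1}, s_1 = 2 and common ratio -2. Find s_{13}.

8192

s_k = 2·(-2)^(k-1).
s_{13} = 2·(-2)^12 = 8192.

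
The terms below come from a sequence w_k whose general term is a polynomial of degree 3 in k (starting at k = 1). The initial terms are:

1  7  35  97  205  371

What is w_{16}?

7861

1st diffs: 6, 28, 62, 108, 166.
2nd diffs: 22, 34, 46, 58.
3rd diffs: 12, 12, 12 (constant).
Newton forward-difference form: w_k = 1 + 6·C(k-1,1) + 22·C(k-1,2) + 12·C(k-1,3).
At k = 16: k-1 = 15, so w_{16} = 1 + 90 + 2310 + 5460 = 7861.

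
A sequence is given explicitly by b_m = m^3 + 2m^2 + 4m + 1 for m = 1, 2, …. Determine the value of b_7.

470

b_7 = 1·7^3 + 2·7^2 + 4·7 + 1 = 470.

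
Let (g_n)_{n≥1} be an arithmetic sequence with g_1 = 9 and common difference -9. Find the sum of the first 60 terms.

g_n = 9 + (n - 1)·(-9).
g_{60} = -522; S = 60·(9 + (-522))/2 = -15390.

-15390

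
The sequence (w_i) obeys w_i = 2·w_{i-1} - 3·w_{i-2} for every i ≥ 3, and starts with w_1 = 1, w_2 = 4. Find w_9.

185

Compute successive terms:
w_3 = 5;  w_4 = -2;  w_5 = -19;  w_6 = -32;  w_7 = -7;  w_8 = 82;  w_9 = 185.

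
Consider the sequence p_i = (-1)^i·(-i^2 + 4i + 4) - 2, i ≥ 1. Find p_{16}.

(-1)^16 = 1; -i^2 + 4i + 4 at i=16 is -188; so p_{16} = -190.

-190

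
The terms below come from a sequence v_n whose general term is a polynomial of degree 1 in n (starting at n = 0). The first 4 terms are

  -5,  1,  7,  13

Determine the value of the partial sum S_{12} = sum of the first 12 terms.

1st diffs: 6, 6, 6 (constant).
So v_n = 6n - 5.
Continuing: …, 19, 25, 31, 37, …, v_{11} = 61.
Summing n = 0..11 (12 terms) gives 336.

336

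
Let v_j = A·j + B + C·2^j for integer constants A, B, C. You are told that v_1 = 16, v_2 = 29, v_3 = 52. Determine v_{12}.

Write the equations: A + B + 2C = 16; 2A + B + 4C = 29; 3A + B + 8C = 52.
Subtracting the first from the second: A + 2C = 13.
Subtracting the second from the third: A + 4C = 23.
Solving: C = 5, A = 3, then B = 3.
Hence v_{12} = 3·12 + 3 + 5·4096 = 20519.

20519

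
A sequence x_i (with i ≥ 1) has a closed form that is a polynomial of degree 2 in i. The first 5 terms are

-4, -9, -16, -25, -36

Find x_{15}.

-256

1st diffs: -5, -7, -9, -11.
2nd diffs: -2, -2, -2 (constant).
So x_i = -i^2 - 2i - 1.
Evaluating at i = 15 gives x_{15} = -256.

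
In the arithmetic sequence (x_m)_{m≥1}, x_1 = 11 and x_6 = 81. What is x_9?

123

Common difference d = (81 - 11) / (6 - 1) = 14.
x_m = 11 + (m - 1)·14.
x_9 = 11 + 8·14 = 123.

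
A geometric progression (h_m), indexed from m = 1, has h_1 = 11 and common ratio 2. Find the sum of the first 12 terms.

h_m = 11·2^(m-1).
S = 11·(2^12 - 1)/(2 - 1) = 11·(4096 - 1)/(1) = 45045.

45045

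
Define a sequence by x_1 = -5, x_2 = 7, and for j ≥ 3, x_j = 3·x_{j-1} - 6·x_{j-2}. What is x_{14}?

-992169

x_3 = 51; x_4 = 111; x_5 = 27; …; x_{11} = 54675; x_{12} = -2673; x_{13} = -336069; x_{14} = -992169.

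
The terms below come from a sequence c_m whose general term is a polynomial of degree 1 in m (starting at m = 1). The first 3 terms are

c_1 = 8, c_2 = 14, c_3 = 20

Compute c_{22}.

1st diffs: 6, 6 (constant).
So c_m = 6m + 2.
Evaluating at m = 22 gives c_{22} = 134.

134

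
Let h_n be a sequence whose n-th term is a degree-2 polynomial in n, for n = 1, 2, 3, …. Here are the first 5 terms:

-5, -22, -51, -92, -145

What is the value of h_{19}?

-2147

1st diffs: -17, -29, -41, -53.
2nd diffs: -12, -12, -12 (constant).
So h_n = -6n^2 + n.
Evaluating at n = 19 gives h_{19} = -2147.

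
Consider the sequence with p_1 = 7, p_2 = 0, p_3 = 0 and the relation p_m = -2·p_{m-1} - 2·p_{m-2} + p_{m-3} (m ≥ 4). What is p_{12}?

Compute successive terms:
p_4 = 7, p_5 = -14, p_6 = 14, p_7 = 7, p_8 = -56, p_9 = 112, p_{10} = -105, p_{11} = -70, p_{12} = 462.

462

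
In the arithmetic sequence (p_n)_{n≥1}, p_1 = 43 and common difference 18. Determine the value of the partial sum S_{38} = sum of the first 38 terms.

14288

p_n = 43 + (n - 1)·18.
p_{38} = 709; S = 38·(43 + 709)/2 = 14288.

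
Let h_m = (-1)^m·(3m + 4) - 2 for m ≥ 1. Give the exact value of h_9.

-33

(-1)^9 = -1; 3m + 4 at m=9 is 31; so h_9 = -33.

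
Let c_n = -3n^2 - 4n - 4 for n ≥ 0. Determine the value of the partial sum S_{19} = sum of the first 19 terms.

-7087

Over n = 0..18: Σn = 171, Σn² = 2109.
Total = (-3)·2109 + (-4)·171 + (-4)·19 = -7087.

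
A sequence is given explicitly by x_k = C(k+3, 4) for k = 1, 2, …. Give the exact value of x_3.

15

C(6, 4) = 15, so x_3 = 15.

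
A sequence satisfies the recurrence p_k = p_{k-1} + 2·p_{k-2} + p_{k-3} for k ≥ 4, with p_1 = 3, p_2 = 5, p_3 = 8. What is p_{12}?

Applying the relation repeatedly:
p_4 = 21; p_5 = 42; p_6 = 92; p_7 = 197; p_8 = 423; p_9 = 909; p_{10} = 1952; p_{11} = 4193; p_{12} = 9006.

9006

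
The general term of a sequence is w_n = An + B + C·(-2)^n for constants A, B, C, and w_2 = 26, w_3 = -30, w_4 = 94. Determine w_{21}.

-10485678

Write the equations: 2A + B + 4C = 26; 3A + B - 8C = -30; 4A + B + 16C = 94.
Subtracting the first from the second: A - 12C = -56.
Subtracting the second from the third: A + 24C = 124.
Solving: C = 5, A = 4, then B = -2.
So w_n = 4·n + (-2) + 5·(-2)^n; at n=21 this is -10485678.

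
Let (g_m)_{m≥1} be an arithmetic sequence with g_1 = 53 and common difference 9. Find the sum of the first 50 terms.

13675

g_m = 53 + (m - 1)·9.
g_{50} = 494; S = 50·(53 + 494)/2 = 13675.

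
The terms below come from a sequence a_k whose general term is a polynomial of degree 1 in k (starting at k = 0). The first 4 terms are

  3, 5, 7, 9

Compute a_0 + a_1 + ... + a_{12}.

1st diffs: 2, 2, 2 (constant).
So a_k = 2k + 3.
Continuing: …, 11, 13, 15, 17, …, a_{12} = 27.
Summing k = 0..12 (13 terms) gives 195.

195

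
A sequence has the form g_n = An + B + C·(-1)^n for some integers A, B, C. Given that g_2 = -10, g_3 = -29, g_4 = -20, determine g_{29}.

-159

At n = 2, 3, 4: 2A + B + C = -10; 3A + B - C = -29; 4A + B + C = -20.
Subtracting the first from the second: A - 2C = -19.
Subtracting the second from the third: A + 2C = 9.
Solving: C = 7, A = -5, then B = -7.
Hence g_{29} = -5·29 + (-7) + 7·(-1) = -159.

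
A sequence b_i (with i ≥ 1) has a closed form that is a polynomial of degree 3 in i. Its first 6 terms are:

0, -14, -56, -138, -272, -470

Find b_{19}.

1st diffs: -14, -42, -82, -134, -198.
2nd diffs: -28, -40, -52, -64.
3rd diffs: -12, -12, -12 (constant).
Newton forward-difference form: b_i = (-14)·C(i-1,1) + (-28)·C(i-1,2) + (-12)·C(i-1,3).
At i = 19: i-1 = 18, so b_{19} = -252 - 4284 - 9792 = -14328.

-14328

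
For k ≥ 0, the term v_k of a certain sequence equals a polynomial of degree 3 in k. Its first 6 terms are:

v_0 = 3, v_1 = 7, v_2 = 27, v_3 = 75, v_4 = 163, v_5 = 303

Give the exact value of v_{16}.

1st diffs: 4, 20, 48, 88, 140.
2nd diffs: 16, 28, 40, 52.
3rd diffs: 12, 12, 12 (constant).
Newton forward-difference form: v_k = 3 + 4·C(k,1) + 16·C(k,2) + 12·C(k,3).
At k = 16: k = 16, so v_{16} = 3 + 64 + 1920 + 6720 = 8707.

8707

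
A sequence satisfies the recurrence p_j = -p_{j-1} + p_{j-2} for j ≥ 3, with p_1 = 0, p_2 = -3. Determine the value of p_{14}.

Applying the relation repeatedly:
p_3 = 3  p_4 = -6  p_5 = 9  …  p_{11} = 165  p_{12} = -267  p_{13} = 432  p_{14} = -699.

-699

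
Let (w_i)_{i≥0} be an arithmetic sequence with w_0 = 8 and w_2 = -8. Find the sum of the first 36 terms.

-4752

Common difference d = (-8 - 8) / (2 - 0) = -8.
w_i = 8 + (i - 0)·(-8).
w_{35} = -272; S = 36·(8 + (-272))/2 = -4752.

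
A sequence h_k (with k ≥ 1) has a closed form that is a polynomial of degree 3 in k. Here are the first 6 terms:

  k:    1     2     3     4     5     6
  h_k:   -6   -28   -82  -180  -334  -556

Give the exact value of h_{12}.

1st diffs: -22, -54, -98, -154, -222.
2nd diffs: -32, -44, -56, -68.
3rd diffs: -12, -12, -12 (constant).
Newton forward-difference form: h_k = -6 + (-22)·C(k-1,1) + (-32)·C(k-1,2) + (-12)·C(k-1,3).
At k = 12: k-1 = 11, so h_{12} = -6 - 242 - 1760 - 1980 = -3988.

-3988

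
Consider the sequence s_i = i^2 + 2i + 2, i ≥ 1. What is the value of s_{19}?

401

s_{19} = 1·19^2 + 2·19 + 2 = 401.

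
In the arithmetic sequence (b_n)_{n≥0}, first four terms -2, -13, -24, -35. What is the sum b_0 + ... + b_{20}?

-2352

Common difference d = -11.
b_n = -2 + (n - 0)·(-11).
b_{20} = -222; S = 21·(-2 + (-222))/2 = -2352.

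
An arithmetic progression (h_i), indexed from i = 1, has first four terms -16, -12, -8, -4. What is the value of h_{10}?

Common difference d = 4.
h_i = -16 + (i - 1)·4.
h_{10} = -16 + 9·4 = 20.

20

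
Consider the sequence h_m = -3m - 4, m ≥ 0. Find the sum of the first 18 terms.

-531

Over m = 0..17: Σm = 153.
Total = (-3)·153 + (-4)·18 = -531.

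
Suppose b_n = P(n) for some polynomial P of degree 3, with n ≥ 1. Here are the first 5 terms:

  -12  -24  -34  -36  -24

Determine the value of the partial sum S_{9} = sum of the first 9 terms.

384

1st diffs: -12, -10, -2, 12.
2nd diffs: 2, 8, 14.
3rd diffs: 6, 6 (constant).
So b_n = n^3 - 5n^2 - 4n - 4.
Continuing: 8, 66, 156, 284.
Summing n = 1..9 (9 terms) gives 384.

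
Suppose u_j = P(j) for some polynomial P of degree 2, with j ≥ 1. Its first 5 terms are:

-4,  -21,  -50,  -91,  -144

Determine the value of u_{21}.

-2624

1st diffs: -17, -29, -41, -53.
2nd diffs: -12, -12, -12 (constant).
So u_j = -6j^2 + j + 1.
Evaluating at j = 21 gives u_{21} = -2624.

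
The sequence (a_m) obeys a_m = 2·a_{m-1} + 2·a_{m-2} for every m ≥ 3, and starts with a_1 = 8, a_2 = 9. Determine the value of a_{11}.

Iterate the recurrence:
a_3 = 34  a_4 = 86  a_5 = 240  a_6 = 652  a_7 = 1784  a_8 = 4872  a_9 = 13312  a_{10} = 36368  a_{11} = 99360.

99360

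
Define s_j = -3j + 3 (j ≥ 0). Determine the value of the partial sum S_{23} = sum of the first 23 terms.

-690

Over j = 0..22: Σj = 253.
Total = (-3)·253 + (3)·23 = -690.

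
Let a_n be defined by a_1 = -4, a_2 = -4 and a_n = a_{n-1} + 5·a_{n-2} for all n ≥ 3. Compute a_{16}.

Applying the relation repeatedly:
a_3 = -24  a_4 = -44  a_5 = -164  …  a_{13} = -546724  a_{14} = -1518244  a_{15} = -4251864  a_{16} = -11843084.

-11843084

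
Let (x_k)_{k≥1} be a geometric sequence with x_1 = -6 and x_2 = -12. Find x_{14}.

Common ratio r = 2.
x_k = (-6)·2^(k-1).
x_{14} = (-6)·2^13 = -49152.

-49152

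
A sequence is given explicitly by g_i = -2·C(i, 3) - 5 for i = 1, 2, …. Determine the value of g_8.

-117

C(8, 3) = 56, so g_8 = -117.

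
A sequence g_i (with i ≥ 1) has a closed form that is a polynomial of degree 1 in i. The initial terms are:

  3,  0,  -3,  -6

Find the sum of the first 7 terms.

1st diffs: -3, -3, -3 (constant).
So g_i = -3i + 6.
Continuing: -9, -12, -15.
Summing i = 1..7 (7 terms) gives -42.

-42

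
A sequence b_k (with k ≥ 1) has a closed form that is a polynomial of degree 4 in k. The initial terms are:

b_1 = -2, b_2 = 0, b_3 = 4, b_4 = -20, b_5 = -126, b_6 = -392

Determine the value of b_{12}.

-12740

1st diffs: 2, 4, -24, -106, -266.
2nd diffs: 2, -28, -82, -160.
3rd diffs: -30, -54, -78.
4th diffs: -24, -24 (constant).
Newton forward-difference form: b_k = -2 + 2·C(k-1,1) + 2·C(k-1,2) + (-30)·C(k-1,3) + (-24)·C(k-1,4).
At k = 12: k-1 = 11, so b_{12} = -2 + 22 + 110 - 4950 - 7920 = -12740.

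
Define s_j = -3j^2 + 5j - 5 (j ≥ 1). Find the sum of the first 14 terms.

Over j = 1..14: Σj = 105, Σj² = 1015.
Total = (-3)·1015 + (5)·105 + (-5)·14 = -2590.

-2590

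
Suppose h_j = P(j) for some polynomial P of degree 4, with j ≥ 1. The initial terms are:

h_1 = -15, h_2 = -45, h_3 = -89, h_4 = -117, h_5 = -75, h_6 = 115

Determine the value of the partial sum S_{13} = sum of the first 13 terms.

1st diffs: -30, -44, -28, 42, 190.
2nd diffs: -14, 16, 70, 148.
3rd diffs: 30, 54, 78.
4th diffs: 24, 24 (constant).
Newton forward-difference form: h_j = -15 + (-30)·C(j-1,1) + (-14)·C(j-1,2) + 30·C(j-1,3) + 24·C(j-1,4).
Continuing: …, 555, 1371, 2713, 4755, …, h_{13} = 17181.
Summing j = 1..13 (13 terms) gives 45799.

45799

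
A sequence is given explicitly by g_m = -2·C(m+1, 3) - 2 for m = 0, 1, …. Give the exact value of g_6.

C(7, 3) = 35, so g_6 = -72.

-72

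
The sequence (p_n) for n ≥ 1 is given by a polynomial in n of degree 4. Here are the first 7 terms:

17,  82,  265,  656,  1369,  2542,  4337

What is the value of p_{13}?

40265

1st diffs: 65, 183, 391, 713, 1173, 1795.
2nd diffs: 118, 208, 322, 460, 622.
3rd diffs: 90, 114, 138, 162.
4th diffs: 24, 24, 24 (constant).
Newton forward-difference form: p_n = 17 + 65·C(n-1,1) + 118·C(n-1,2) + 90·C(n-1,3) + 24·C(n-1,4).
At n = 13: n-1 = 12, so p_{13} = 17 + 780 + 7788 + 19800 + 11880 = 40265.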